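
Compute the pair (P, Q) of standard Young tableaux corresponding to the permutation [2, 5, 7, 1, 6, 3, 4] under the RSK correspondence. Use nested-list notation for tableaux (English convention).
Insert each entry of the permutation into P by Schensted row insertion, recording in Q the position of each new cell.

After inserting 2: P = [[2]].
After inserting 5: P = [[2, 5]].
After inserting 7: P = [[2, 5, 7]].
After inserting 1: P = [[1, 5, 7], [2]].
After inserting 6: P = [[1, 5, 6], [2, 7]].
After inserting 3: P = [[1, 3, 6], [2, 5], [7]].
After inserting 4: P = [[1, 3, 4], [2, 5, 6], [7]].

So P = [[1, 3, 4], [2, 5, 6], [7]], Q = [[1, 2, 3], [4, 5, 7], [6]].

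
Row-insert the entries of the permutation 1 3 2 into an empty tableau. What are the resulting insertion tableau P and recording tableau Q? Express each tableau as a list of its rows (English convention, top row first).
P = [[1, 2], [3]], Q = [[1, 2], [3]]

Insert each entry of the permutation into P by Schensted row insertion, recording in Q the position of each new cell.

Insert 1: appended to row 1. P = [[1]].
Insert 3: appended to row 1. P = [[1, 3]].
Insert 2: 2 bumps 3 from row 1; 3 starts row 2. P = [[1, 2], [3]].

So P = [[1, 2], [3]], Q = [[1, 2], [3]].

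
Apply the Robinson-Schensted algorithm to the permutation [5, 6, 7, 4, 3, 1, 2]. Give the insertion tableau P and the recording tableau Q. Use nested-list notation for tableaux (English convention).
P = [[1, 2, 7], [3, 6], [4], [5]], Q = [[1, 2, 3], [4, 7], [5], [6]]

Insert each entry of the permutation into P by Schensted row insertion, recording in Q the position of each new cell.

Insert 5: appended to row 1. P = [[5]], Q = [[1]].
Insert 6: appended to row 1. P = [[5, 6]], Q = [[1, 2]].
Insert 7: appended to row 1. P = [[5, 6, 7]], Q = [[1, 2, 3]].
Insert 4: 4 bumps 5 from row 1; 5 starts row 2. P = [[4, 6, 7], [5]], Q = [[1, 2, 3], [4]].
Insert 3: 3 bumps 4 from row 1; 4 bumps 5 from row 2; 5 starts row 3. P = [[3, 6, 7], [4], [5]], Q = [[1, 2, 3], [4], [5]].
Insert 1: 1 bumps 3 from row 1; 3 bumps 4 from row 2; 4 bumps 5 from row 3; 5 starts row 4. P = [[1, 6, 7], [3], [4], [5]], Q = [[1, 2, 3], [4], [5], [6]].
Insert 2: 2 bumps 6 from row 1; 6 appends to row 2. P = [[1, 2, 7], [3, 6], [4], [5]], Q = [[1, 2, 3], [4, 7], [5], [6]].

So P = [[1, 2, 7], [3, 6], [4], [5]], Q = [[1, 2, 3], [4, 7], [5], [6]].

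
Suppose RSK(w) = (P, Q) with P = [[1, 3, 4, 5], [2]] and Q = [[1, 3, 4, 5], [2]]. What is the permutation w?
Reverse the RSK construction: for i from n down to 1, find the cell of Q containing i, remove the entry at that cell from P, and reverse-bump it up through P; the value ejected from row 1 is w(i).

Step i=5: Q has 5 at row 1, column 4; remove that cell from P, ejecting 5. So w(5) = 5. P is now [[1, 3, 4], [2]].
Step i=4: Q has 4 at row 1, column 3; remove that cell from P, ejecting 4. So w(4) = 4. P is now [[1, 3], [2]].
Step i=3: Q has 3 at row 1, column 2; remove that cell from P, ejecting 3. So w(3) = 3. P is now [[1], [2]].
Step i=2: Q has 2 at row 2, column 1; remove 2 from row 2 of P and reverse-bump: 2 enters row 1 and ejects 1. So w(2) = 1. P is now [[2]].
Step i=1: Q has 1 at row 1, column 1; remove that cell from P, ejecting 2. So w(1) = 2. P is now [].

So w = 2 1 3 4 5.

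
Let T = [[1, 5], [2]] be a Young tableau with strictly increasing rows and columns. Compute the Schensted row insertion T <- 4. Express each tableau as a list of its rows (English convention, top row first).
[[1, 4], [2, 5]]

In row 1, 4 replaces 5 (the leftmost entry greater than 4); 5 is bumped to row 2. 5 is appended to row 2. The new tableau is [[1, 4], [2, 5]].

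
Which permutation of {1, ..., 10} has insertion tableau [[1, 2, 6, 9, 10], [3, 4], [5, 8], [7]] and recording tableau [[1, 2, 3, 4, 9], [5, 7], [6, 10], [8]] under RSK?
3 7 8 9 5 4 6 1 10 2

Reverse the RSK construction: for i from n down to 1, find the cell of Q containing i, remove the entry at that cell from P, and reverse-bump it up through P; the value ejected from row 1 is w(i).

Step i=10: Q has 10 at row 3, column 2; remove 8 from row 3 of P and reverse-bump: 8 enters row 2 and ejects 4; 4 enters row 1 and ejects 2. So w(10) = 2. P is now [[1, 4, 6, 9, 10], [3, 8], [5], [7]].
Step i=9: Q has 9 at row 1, column 5; remove that cell from P, ejecting 10. So w(9) = 10. P is now [[1, 4, 6, 9], [3, 8], [5], [7]].
Step i=8: Q has 8 at row 4, column 1; remove 7 from row 4 of P and reverse-bump: 7 enters row 3 and ejects 5; 5 enters row 2 and ejects 3; 3 enters row 1 and ejects 1. So w(8) = 1. P is now [[3, 4, 6, 9], [5, 8], [7]].
Step i=7: Q has 7 at row 2, column 2; remove 8 from row 2 of P and reverse-bump: 8 enters row 1 and ejects 6. So w(7) = 6. P is now [[3, 4, 8, 9], [5], [7]].
Step i=6: Q has 6 at row 3, column 1; remove 7 from row 3 of P and reverse-bump: 7 enters row 2 and ejects 5; 5 enters row 1 and ejects 4. So w(6) = 4. P is now [[3, 5, 8, 9], [7]].
Step i=5: Q has 5 at row 2, column 1; remove 7 from row 2 of P and reverse-bump: 7 enters row 1 and ejects 5. So w(5) = 5. P is now [[3, 7, 8, 9]].
Step i=4: Q has 4 at row 1, column 4; remove that cell from P, ejecting 9. So w(4) = 9. P is now [[3, 7, 8]].
Step i=3: Q has 3 at row 1, column 3; remove that cell from P, ejecting 8. So w(3) = 8. P is now [[3, 7]].
Step i=2: Q has 2 at row 1, column 2; remove that cell from P, ejecting 7. So w(2) = 7. P is now [[3]].
Step i=1: Q has 1 at row 1, column 1; remove that cell from P, ejecting 3. So w(1) = 3. P is now [].

So w = 3 7 8 9 5 4 6 1 10 2.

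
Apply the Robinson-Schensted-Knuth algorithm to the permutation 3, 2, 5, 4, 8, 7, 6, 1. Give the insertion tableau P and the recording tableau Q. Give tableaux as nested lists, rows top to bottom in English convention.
P = [[1, 4, 6], [2, 5, 7], [3], [8]], Q = [[1, 3, 5], [2, 4, 6], [7], [8]]

Insert each entry of the permutation into P by Schensted row insertion, recording in Q the position of each new cell.

Insert 3: appended to row 1. P = [[3]].
Insert 2: 2 bumps 3 from row 1; 3 starts row 2. P = [[2], [3]].
Insert 5: appended to row 1. P = [[2, 5], [3]].
Insert 4: 4 bumps 5 from row 1; 5 appends to row 2. P = [[2, 4], [3, 5]].
Insert 8: appended to row 1. P = [[2, 4, 8], [3, 5]].
Insert 7: 7 bumps 8 from row 1; 8 appends to row 2. P = [[2, 4, 7], [3, 5, 8]].
Insert 6: 6 bumps 7 from row 1; 7 bumps 8 from row 2; 8 starts row 3. P = [[2, 4, 6], [3, 5, 7], [8]].
Insert 1: 1 bumps 2 from row 1; 2 bumps 3 from row 2; 3 bumps 8 from row 3; 8 starts row 4. P = [[1, 4, 6], [2, 5, 7], [3], [8]].

So P = [[1, 4, 6], [2, 5, 7], [3], [8]], Q = [[1, 3, 5], [2, 4, 6], [7], [8]].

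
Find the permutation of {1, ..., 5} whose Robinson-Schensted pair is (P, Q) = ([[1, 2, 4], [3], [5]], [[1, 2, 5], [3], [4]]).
Reverse the RSK construction: for i from n down to 1, find the cell of Q containing i, remove the entry at that cell from P, and reverse-bump it up through P; the value ejected from row 1 is w(i).

Step i=5: Q has 5 at row 1, column 3; remove that cell from P, ejecting 4. So w(5) = 4. P is now [[1, 2], [3], [5]].
Step i=4: Q has 4 at row 3, column 1; remove 5 from row 3 of P and reverse-bump: 5 enters row 2 and ejects 3; 3 enters row 1 and ejects 2. So w(4) = 2. P is now [[1, 3], [5]].
Step i=3: Q has 3 at row 2, column 1; remove 5 from row 2 of P and reverse-bump: 5 enters row 1 and ejects 3. So w(3) = 3. P is now [[1, 5]].
Step i=2: Q has 2 at row 1, column 2; remove that cell from P, ejecting 5. So w(2) = 5. P is now [[1]].
Step i=1: Q has 1 at row 1, column 1; remove that cell from P, ejecting 1. So w(1) = 1. P is now [].

So w = 1 5 3 2 4.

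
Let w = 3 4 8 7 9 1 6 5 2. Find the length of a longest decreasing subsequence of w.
5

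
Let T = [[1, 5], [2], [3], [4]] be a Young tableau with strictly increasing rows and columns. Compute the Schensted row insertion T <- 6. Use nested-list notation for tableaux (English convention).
6 is larger than every entry of row 1, so it is appended to row 1. The new tableau is [[1, 5, 6], [2], [3], [4]].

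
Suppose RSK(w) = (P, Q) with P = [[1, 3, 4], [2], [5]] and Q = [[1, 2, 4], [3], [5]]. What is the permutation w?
Reverse the RSK construction: for i from n down to 1, find the cell of Q containing i, remove the entry at that cell from P, and reverse-bump it up through P; the value ejected from row 1 is w(i).

Step i=5: Q has 5 at row 3, column 1; remove 5 from row 3 of P and reverse-bump: 5 enters row 2 and ejects 2; 2 enters row 1 and ejects 1. So w(5) = 1. P is now [[2, 3, 4], [5]].
Step i=4: Q has 4 at row 1, column 3; remove that cell from P, ejecting 4. So w(4) = 4. P is now [[2, 3], [5]].
Step i=3: Q has 3 at row 2, column 1; remove 5 from row 2 of P and reverse-bump: 5 enters row 1 and ejects 3. So w(3) = 3. P is now [[2, 5]].
Step i=2: Q has 2 at row 1, column 2; remove that cell from P, ejecting 5. So w(2) = 5. P is now [[2]].
Step i=1: Q has 1 at row 1, column 1; remove that cell from P, ejecting 2. So w(1) = 2. P is now [].

So w = 2 5 3 4 1.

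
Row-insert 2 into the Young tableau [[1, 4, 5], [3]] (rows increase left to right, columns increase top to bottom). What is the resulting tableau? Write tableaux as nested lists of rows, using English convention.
In row 1, 2 replaces 4 (the leftmost entry greater than 2); 4 is bumped to row 2. 4 is appended to row 2. The new tableau is [[1, 2, 5], [3, 4]].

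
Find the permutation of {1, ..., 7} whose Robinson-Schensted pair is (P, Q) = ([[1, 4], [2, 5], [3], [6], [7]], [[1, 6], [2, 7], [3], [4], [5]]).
Reverse the RSK construction: for i from n down to 1, find the cell of Q containing i, remove the entry at that cell from P, and reverse-bump it up through P; the value ejected from row 1 is w(i).

Step i=7: Q has 7 at row 2, column 2; remove 5 from row 2 of P and reverse-bump: 5 enters row 1 and ejects 4. So w(7) = 4. P is now [[1, 5], [2], [3], [6], [7]].
Step i=6: Q has 6 at row 1, column 2; remove that cell from P, ejecting 5. So w(6) = 5. P is now [[1], [2], [3], [6], [7]].
Step i=5: Q has 5 at row 5, column 1; remove 7 from row 5 of P and reverse-bump: 7 enters row 4 and ejects 6; 6 enters row 3 and ejects 3; 3 enters row 2 and ejects 2; 2 enters row 1 and ejects 1. So w(5) = 1. P is now [[2], [3], [6], [7]].
Step i=4: Q has 4 at row 4, column 1; remove 7 from row 4 of P and reverse-bump: 7 enters row 3 and ejects 6; 6 enters row 2 and ejects 3; 3 enters row 1 and ejects 2. So w(4) = 2. P is now [[3], [6], [7]].
Step i=3: Q has 3 at row 3, column 1; remove 7 from row 3 of P and reverse-bump: 7 enters row 2 and ejects 6; 6 enters row 1 and ejects 3. So w(3) = 3. P is now [[6], [7]].
Step i=2: Q has 2 at row 2, column 1; remove 7 from row 2 of P and reverse-bump: 7 enters row 1 and ejects 6. So w(2) = 6. P is now [[7]].
Step i=1: Q has 1 at row 1, column 1; remove that cell from P, ejecting 7. So w(1) = 7. P is now [].

So w = 7 6 3 2 1 5 4.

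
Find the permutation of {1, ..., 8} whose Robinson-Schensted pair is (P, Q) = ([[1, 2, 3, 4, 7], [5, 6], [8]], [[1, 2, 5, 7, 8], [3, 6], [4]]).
1 8 5 2 6 3 4 7

Reverse the RSK construction: for i from n down to 1, find the cell of Q containing i, remove the entry at that cell from P, and reverse-bump it up through P; the value ejected from row 1 is w(i).

Step i=8: Q has 8 at row 1, column 5; remove that cell from P, ejecting 7. So w(8) = 7. P is now [[1, 2, 3, 4], [5, 6], [8]].
Step i=7: Q has 7 at row 1, column 4; remove that cell from P, ejecting 4. So w(7) = 4. P is now [[1, 2, 3], [5, 6], [8]].
Step i=6: Q has 6 at row 2, column 2; remove 6 from row 2 of P and reverse-bump: 6 enters row 1 and ejects 3. So w(6) = 3. P is now [[1, 2, 6], [5], [8]].
Step i=5: Q has 5 at row 1, column 3; remove that cell from P, ejecting 6. So w(5) = 6. P is now [[1, 2], [5], [8]].
Step i=4: Q has 4 at row 3, column 1; remove 8 from row 3 of P and reverse-bump: 8 enters row 2 and ejects 5; 5 enters row 1 and ejects 2. So w(4) = 2. P is now [[1, 5], [8]].
Step i=3: Q has 3 at row 2, column 1; remove 8 from row 2 of P and reverse-bump: 8 enters row 1 and ejects 5. So w(3) = 5. P is now [[1, 8]].
Step i=2: Q has 2 at row 1, column 2; remove that cell from P, ejecting 8. So w(2) = 8. P is now [[1]].
Step i=1: Q has 1 at row 1, column 1; remove that cell from P, ejecting 1. So w(1) = 1. P is now [].

So w = 1 8 5 2 6 3 4 7.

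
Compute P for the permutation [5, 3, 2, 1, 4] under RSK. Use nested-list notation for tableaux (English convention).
Insert 5: appended to row 1. P = [[5]].
Insert 3: 3 bumps 5 from row 1; 5 starts row 2. P = [[3], [5]].
Insert 2: 2 bumps 3 from row 1; 3 bumps 5 from row 2; 5 starts row 3. P = [[2], [3], [5]].
Insert 1: 1 bumps 2 from row 1; 2 bumps 3 from row 2; 3 bumps 5 from row 3; 5 starts row 4. P = [[1], [2], [3], [5]].
Insert 4: appended to row 1. P = [[1, 4], [2], [3], [5]].

So P = [[1, 4], [2], [3], [5]].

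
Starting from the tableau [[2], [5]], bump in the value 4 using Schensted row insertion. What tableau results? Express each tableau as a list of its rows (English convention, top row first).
4 is larger than every entry of row 1, so it is appended to row 1. The new tableau is [[2, 4], [5]].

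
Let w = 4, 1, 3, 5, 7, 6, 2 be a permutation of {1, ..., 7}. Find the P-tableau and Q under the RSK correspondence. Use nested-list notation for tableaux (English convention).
P = [[1, 2, 5, 6], [3, 7], [4]], Q = [[1, 3, 4, 5], [2, 6], [7]]

Insert each entry of the permutation into P by Schensted row insertion, recording in Q the position of each new cell.

Insert 4: appended to row 1. P = [[4]], Q = [[1]].
Insert 1: 1 bumps 4 from row 1; 4 starts row 2. P = [[1], [4]], Q = [[1], [2]].
Insert 3: appended to row 1. P = [[1, 3], [4]], Q = [[1, 3], [2]].
Insert 5: appended to row 1. P = [[1, 3, 5], [4]], Q = [[1, 3, 4], [2]].
Insert 7: appended to row 1. P = [[1, 3, 5, 7], [4]], Q = [[1, 3, 4, 5], [2]].
Insert 6: 6 bumps 7 from row 1; 7 appends to row 2. P = [[1, 3, 5, 6], [4, 7]], Q = [[1, 3, 4, 5], [2, 6]].
Insert 2: 2 bumps 3 from row 1; 3 bumps 4 from row 2; 4 starts row 3. P = [[1, 2, 5, 6], [3, 7], [4]], Q = [[1, 3, 4, 5], [2, 6], [7]].

So P = [[1, 2, 5, 6], [3, 7], [4]], Q = [[1, 3, 4, 5], [2, 6], [7]].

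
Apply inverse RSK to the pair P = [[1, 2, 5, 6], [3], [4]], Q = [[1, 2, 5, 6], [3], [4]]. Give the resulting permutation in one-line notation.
Reverse the RSK construction: for i from n down to 1, find the cell of Q containing i, remove the entry at that cell from P, and reverse-bump it up through P; the value ejected from row 1 is w(i).

Step i=6: Q has 6 at row 1, column 4; remove that cell from P, ejecting 6. So w(6) = 6. P is now [[1, 2, 5], [3], [4]].
Step i=5: Q has 5 at row 1, column 3; remove that cell from P, ejecting 5. So w(5) = 5. P is now [[1, 2], [3], [4]].
Step i=4: Q has 4 at row 3, column 1; remove 4 from row 3 of P and reverse-bump: 4 enters row 2 and ejects 3; 3 enters row 1 and ejects 2. So w(4) = 2. P is now [[1, 3], [4]].
Step i=3: Q has 3 at row 2, column 1; remove 4 from row 2 of P and reverse-bump: 4 enters row 1 and ejects 3. So w(3) = 3. P is now [[1, 4]].
Step i=2: Q has 2 at row 1, column 2; remove that cell from P, ejecting 4. So w(2) = 4. P is now [[1]].
Step i=1: Q has 1 at row 1, column 1; remove that cell from P, ejecting 1. So w(1) = 1. P is now [].

So w = 1 4 3 2 5 6.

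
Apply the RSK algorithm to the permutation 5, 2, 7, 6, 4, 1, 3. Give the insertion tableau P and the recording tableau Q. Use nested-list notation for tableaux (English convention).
Insert each entry of the permutation into P by Schensted row insertion, recording in Q the position of each new cell.

Insert 5: appended to row 1. P = [[5]], Q = [[1]].
Insert 2: 2 bumps 5 from row 1; 5 starts row 2. P = [[2], [5]], Q = [[1], [2]].
Insert 7: appended to row 1. P = [[2, 7], [5]], Q = [[1, 3], [2]].
Insert 6: 6 bumps 7 from row 1; 7 appends to row 2. P = [[2, 6], [5, 7]], Q = [[1, 3], [2, 4]].
Insert 4: 4 bumps 6 from row 1; 6 bumps 7 from row 2; 7 starts row 3. P = [[2, 4], [5, 6], [7]], Q = [[1, 3], [2, 4], [5]].
Insert 1: 1 bumps 2 from row 1; 2 bumps 5 from row 2; 5 bumps 7 from row 3; 7 starts row 4. P = [[1, 4], [2, 6], [5], [7]], Q = [[1, 3], [2, 4], [5], [6]].
Insert 3: 3 bumps 4 from row 1; 4 bumps 6 from row 2; 6 appends to row 3. P = [[1, 3], [2, 4], [5, 6], [7]], Q = [[1, 3], [2, 4], [5, 7], [6]].

So P = [[1, 3], [2, 4], [5, 6], [7]], Q = [[1, 3], [2, 4], [5, 7], [6]].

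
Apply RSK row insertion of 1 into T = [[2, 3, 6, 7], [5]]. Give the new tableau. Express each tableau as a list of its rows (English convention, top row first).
[[1, 3, 6, 7], [2], [5]]

In row 1, 1 replaces 2 (the leftmost entry greater than 1); 2 is bumped to row 2. In row 2, 2 replaces 5 (the leftmost entry greater than 2); 5 is bumped to row 3. 5 starts a new row 3. The new tableau is [[1, 3, 6, 7], [2], [5]].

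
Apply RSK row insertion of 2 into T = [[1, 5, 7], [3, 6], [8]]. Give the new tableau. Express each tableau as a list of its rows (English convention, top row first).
In row 1, 2 replaces 5 (the leftmost entry greater than 2); 5 is bumped to row 2. In row 2, 5 replaces 6 (the leftmost entry greater than 5); 6 is bumped to row 3. In row 3, 6 replaces 8 (the leftmost entry greater than 6); 8 is bumped to row 4. 8 starts a new row 4. The new tableau is [[1, 2, 7], [3, 5], [6], [8]].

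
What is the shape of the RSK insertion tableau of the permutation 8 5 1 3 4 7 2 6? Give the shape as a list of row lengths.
[4, 2, 1, 1]

Row-insert each entry into an empty tableau.

After inserting 8: P = [[8]].
After inserting 5: P = [[5], [8]].
After inserting 1: P = [[1], [5], [8]].
After inserting 3: P = [[1, 3], [5], [8]].
After inserting 4: P = [[1, 3, 4], [5], [8]].
After inserting 7: P = [[1, 3, 4, 7], [5], [8]].
After inserting 2: P = [[1, 2, 4, 7], [3], [5], [8]].
After inserting 6: P = [[1, 2, 4, 6], [3, 7], [5], [8]].

The final insertion tableau P = [[1, 2, 4, 6], [3, 7], [5], [8]] has shape [4, 2, 1, 1].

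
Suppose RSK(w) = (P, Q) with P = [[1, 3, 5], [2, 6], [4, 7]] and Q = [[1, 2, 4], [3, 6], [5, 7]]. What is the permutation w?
2 4 3 7 1 6 5

Reverse the RSK construction: for i from n down to 1, find the cell of Q containing i, remove the entry at that cell from P, and reverse-bump it up through P; the value ejected from row 1 is w(i).

Step i=7: Q has 7 at row 3, column 2; remove 7 from row 3 of P and reverse-bump: 7 enters row 2 and ejects 6; 6 enters row 1 and ejects 5. So w(7) = 5. P is now [[1, 3, 6], [2, 7], [4]].
Step i=6: Q has 6 at row 2, column 2; remove 7 from row 2 of P and reverse-bump: 7 enters row 1 and ejects 6. So w(6) = 6. P is now [[1, 3, 7], [2], [4]].
Step i=5: Q has 5 at row 3, column 1; remove 4 from row 3 of P and reverse-bump: 4 enters row 2 and ejects 2; 2 enters row 1 and ejects 1. So w(5) = 1. P is now [[2, 3, 7], [4]].
Step i=4: Q has 4 at row 1, column 3; remove that cell from P, ejecting 7. So w(4) = 7. P is now [[2, 3], [4]].
Step i=3: Q has 3 at row 2, column 1; remove 4 from row 2 of P and reverse-bump: 4 enters row 1 and ejects 3. So w(3) = 3. P is now [[2, 4]].
Step i=2: Q has 2 at row 1, column 2; remove that cell from P, ejecting 4. So w(2) = 4. P is now [[2]].
Step i=1: Q has 1 at row 1, column 1; remove that cell from P, ejecting 2. So w(1) = 2. P is now [].

So w = 2 4 3 7 1 6 5.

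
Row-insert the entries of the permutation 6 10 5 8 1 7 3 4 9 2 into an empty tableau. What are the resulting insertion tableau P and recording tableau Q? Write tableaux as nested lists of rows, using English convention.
Insert each entry of the permutation into P by Schensted row insertion, recording in Q the position of each new cell.

Insert 6: appended to row 1. P = [[6]].
Insert 10: appended to row 1. P = [[6, 10]].
Insert 5: 5 bumps 6 from row 1; 6 starts row 2. P = [[5, 10], [6]].
Insert 8: 8 bumps 10 from row 1; 10 appends to row 2. P = [[5, 8], [6, 10]].
Insert 1: 1 bumps 5 from row 1; 5 bumps 6 from row 2; 6 starts row 3. P = [[1, 8], [5, 10], [6]].
Insert 7: 7 bumps 8 from row 1; 8 bumps 10 from row 2; 10 appends to row 3. P = [[1, 7], [5, 8], [6, 10]].
Insert 3: 3 bumps 7 from row 1; 7 bumps 8 from row 2; 8 bumps 10 from row 3; 10 starts row 4. P = [[1, 3], [5, 7], [6, 8], [10]].
Insert 4: appended to row 1. P = [[1, 3, 4], [5, 7], [6, 8], [10]].
Insert 9: appended to row 1. P = [[1, 3, 4, 9], [5, 7], [6, 8], [10]].
Insert 2: 2 bumps 3 from row 1; 3 bumps 5 from row 2; 5 bumps 6 from row 3; 6 bumps 10 from row 4; 10 starts row 5. P = [[1, 2, 4, 9], [3, 7], [5, 8], [6], [10]].

So P = [[1, 2, 4, 9], [3, 7], [5, 8], [6], [10]], Q = [[1, 2, 8, 9], [3, 4], [5, 6], [7], [10]].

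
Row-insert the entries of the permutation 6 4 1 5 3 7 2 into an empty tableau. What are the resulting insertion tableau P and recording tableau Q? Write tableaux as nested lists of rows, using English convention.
P = [[1, 2, 7], [3, 5], [4], [6]], Q = [[1, 4, 6], [2, 5], [3], [7]]

Insert each entry of the permutation into P by Schensted row insertion, recording in Q the position of each new cell.

Insert 6: appended to row 1. P = [[6]].
Insert 4: 4 bumps 6 from row 1; 6 starts row 2. P = [[4], [6]].
Insert 1: 1 bumps 4 from row 1; 4 bumps 6 from row 2; 6 starts row 3. P = [[1], [4], [6]].
Insert 5: appended to row 1. P = [[1, 5], [4], [6]].
Insert 3: 3 bumps 5 from row 1; 5 appends to row 2. P = [[1, 3], [4, 5], [6]].
Insert 7: appended to row 1. P = [[1, 3, 7], [4, 5], [6]].
Insert 2: 2 bumps 3 from row 1; 3 bumps 4 from row 2; 4 bumps 6 from row 3; 6 starts row 4. P = [[1, 2, 7], [3, 5], [4], [6]].

So P = [[1, 2, 7], [3, 5], [4], [6]], Q = [[1, 4, 6], [2, 5], [3], [7]].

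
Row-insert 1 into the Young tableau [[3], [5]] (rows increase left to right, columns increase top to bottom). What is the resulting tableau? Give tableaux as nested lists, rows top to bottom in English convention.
[[1], [3], [5]]

In row 1, 1 replaces 3 (the leftmost entry greater than 1); 3 is bumped to row 2. In row 2, 3 replaces 5 (the leftmost entry greater than 3); 5 is bumped to row 3. 5 starts a new row 3. The new tableau is [[1], [3], [5]].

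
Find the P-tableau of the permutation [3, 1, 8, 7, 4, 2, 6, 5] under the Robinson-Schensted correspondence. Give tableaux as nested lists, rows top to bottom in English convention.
After inserting 3: P = [[3]].
After inserting 1: P = [[1], [3]].
After inserting 8: P = [[1, 8], [3]].
After inserting 7: P = [[1, 7], [3, 8]].
After inserting 4: P = [[1, 4], [3, 7], [8]].
After inserting 2: P = [[1, 2], [3, 4], [7], [8]].
After inserting 6: P = [[1, 2, 6], [3, 4], [7], [8]].
After inserting 5: P = [[1, 2, 5], [3, 4, 6], [7], [8]].

So P = [[1, 2, 5], [3, 4, 6], [7], [8]].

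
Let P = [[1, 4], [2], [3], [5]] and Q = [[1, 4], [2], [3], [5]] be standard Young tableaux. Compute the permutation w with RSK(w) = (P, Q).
Reverse the RSK construction: for i from n down to 1, find the cell of Q containing i, remove the entry at that cell from P, and reverse-bump it up through P; the value ejected from row 1 is w(i).

Step i=5: Q has 5 at row 4, column 1; remove 5 from row 4 of P and reverse-bump: 5 enters row 3 and ejects 3; 3 enters row 2 and ejects 2; 2 enters row 1 and ejects 1. So w(5) = 1. P is now [[2, 4], [3], [5]].
Step i=4: Q has 4 at row 1, column 2; remove that cell from P, ejecting 4. So w(4) = 4. P is now [[2], [3], [5]].
Step i=3: Q has 3 at row 3, column 1; remove 5 from row 3 of P and reverse-bump: 5 enters row 2 and ejects 3; 3 enters row 1 and ejects 2. So w(3) = 2. P is now [[3], [5]].
Step i=2: Q has 2 at row 2, column 1; remove 5 from row 2 of P and reverse-bump: 5 enters row 1 and ejects 3. So w(2) = 3. P is now [[5]].
Step i=1: Q has 1 at row 1, column 1; remove that cell from P, ejecting 5. So w(1) = 5. P is now [].

So w = 5 3 2 4 1.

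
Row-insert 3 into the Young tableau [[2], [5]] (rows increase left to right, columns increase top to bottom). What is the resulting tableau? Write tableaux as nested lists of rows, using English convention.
3 is larger than every entry of row 1, so it is appended to row 1. The new tableau is [[2, 3], [5]].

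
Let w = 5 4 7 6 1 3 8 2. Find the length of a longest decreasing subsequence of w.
4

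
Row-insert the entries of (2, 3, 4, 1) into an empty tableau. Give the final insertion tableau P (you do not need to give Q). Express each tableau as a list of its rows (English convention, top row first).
P = [[1, 3, 4], [2]]

Insert 2: appended to row 1. P = [[2]].
Insert 3: appended to row 1. P = [[2, 3]].
Insert 4: appended to row 1. P = [[2, 3, 4]].
Insert 1: 1 bumps 2 from row 1; 2 starts row 2. P = [[1, 3, 4], [2]].

So P = [[1, 3, 4], [2]].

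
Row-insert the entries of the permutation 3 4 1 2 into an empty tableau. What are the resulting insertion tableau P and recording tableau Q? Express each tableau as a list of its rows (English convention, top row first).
P = [[1, 2], [3, 4]], Q = [[1, 2], [3, 4]]

Insert each entry of the permutation into P by Schensted row insertion, recording in Q the position of each new cell.

Insert 3: appended to row 1. P = [[3]].
Insert 4: appended to row 1. P = [[3, 4]].
Insert 1: 1 bumps 3 from row 1; 3 starts row 2. P = [[1, 4], [3]].
Insert 2: 2 bumps 4 from row 1; 4 appends to row 2. P = [[1, 2], [3, 4]].

So P = [[1, 2], [3, 4]], Q = [[1, 2], [3, 4]].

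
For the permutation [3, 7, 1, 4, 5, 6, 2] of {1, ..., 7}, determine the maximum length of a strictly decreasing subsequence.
3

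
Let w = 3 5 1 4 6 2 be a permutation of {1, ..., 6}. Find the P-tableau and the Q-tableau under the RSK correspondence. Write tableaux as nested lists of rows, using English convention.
P = [[1, 2, 6], [3, 4], [5]], Q = [[1, 2, 5], [3, 4], [6]]

Insert each entry of the permutation into P by Schensted row insertion, recording in Q the position of each new cell.

Insert 3: appended to row 1. P = [[3]], Q = [[1]].
Insert 5: appended to row 1. P = [[3, 5]], Q = [[1, 2]].
Insert 1: 1 bumps 3 from row 1; 3 starts row 2. P = [[1, 5], [3]], Q = [[1, 2], [3]].
Insert 4: 4 bumps 5 from row 1; 5 appends to row 2. P = [[1, 4], [3, 5]], Q = [[1, 2], [3, 4]].
Insert 6: appended to row 1. P = [[1, 4, 6], [3, 5]], Q = [[1, 2, 5], [3, 4]].
Insert 2: 2 bumps 4 from row 1; 4 bumps 5 from row 2; 5 starts row 3. P = [[1, 2, 6], [3, 4], [5]], Q = [[1, 2, 5], [3, 4], [6]].

So P = [[1, 2, 6], [3, 4], [5]], Q = [[1, 2, 5], [3, 4], [6]].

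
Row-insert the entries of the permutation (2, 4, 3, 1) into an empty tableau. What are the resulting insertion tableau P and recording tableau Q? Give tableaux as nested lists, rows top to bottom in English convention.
Insert each entry of the permutation into P by Schensted row insertion, recording in Q the position of each new cell.

Insert 2: appended to row 1. P = [[2]].
Insert 4: appended to row 1. P = [[2, 4]].
Insert 3: 3 bumps 4 from row 1; 4 starts row 2. P = [[2, 3], [4]].
Insert 1: 1 bumps 2 from row 1; 2 bumps 4 from row 2; 4 starts row 3. P = [[1, 3], [2], [4]].

So P = [[1, 3], [2], [4]], Q = [[1, 2], [3], [4]].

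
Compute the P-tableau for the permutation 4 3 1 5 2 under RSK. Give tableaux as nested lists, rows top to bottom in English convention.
Insert 4: appended to row 1. P = [[4]].
Insert 3: 3 bumps 4 from row 1; 4 starts row 2. P = [[3], [4]].
Insert 1: 1 bumps 3 from row 1; 3 bumps 4 from row 2; 4 starts row 3. P = [[1], [3], [4]].
Insert 5: appended to row 1. P = [[1, 5], [3], [4]].
Insert 2: 2 bumps 5 from row 1; 5 appends to row 2. P = [[1, 2], [3, 5], [4]].

So P = [[1, 2], [3, 5], [4]].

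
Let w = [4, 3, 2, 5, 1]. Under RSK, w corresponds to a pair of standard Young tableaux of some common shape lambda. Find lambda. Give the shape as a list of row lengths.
Row-insert each entry into an empty tableau.

After inserting 4: P = [[4]].
After inserting 3: P = [[3], [4]].
After inserting 2: P = [[2], [3], [4]].
After inserting 5: P = [[2, 5], [3], [4]].
After inserting 1: P = [[1, 5], [2], [3], [4]].

The final insertion tableau P = [[1, 5], [2], [3], [4]] has shape [2, 1, 1, 1].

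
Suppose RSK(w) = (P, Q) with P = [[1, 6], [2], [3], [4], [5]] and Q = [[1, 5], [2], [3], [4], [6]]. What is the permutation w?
Reverse the RSK construction: for i from n down to 1, find the cell of Q containing i, remove the entry at that cell from P, and reverse-bump it up through P; the value ejected from row 1 is w(i).

Step i=6: Q has 6 at row 5, column 1; remove 5 from row 5 of P and reverse-bump: 5 enters row 4 and ejects 4; 4 enters row 3 and ejects 3; 3 enters row 2 and ejects 2; 2 enters row 1 and ejects 1. So w(6) = 1. P is now [[2, 6], [3], [4], [5]].
Step i=5: Q has 5 at row 1, column 2; remove that cell from P, ejecting 6. So w(5) = 6. P is now [[2], [3], [4], [5]].
Step i=4: Q has 4 at row 4, column 1; remove 5 from row 4 of P and reverse-bump: 5 enters row 3 and ejects 4; 4 enters row 2 and ejects 3; 3 enters row 1 and ejects 2. So w(4) = 2. P is now [[3], [4], [5]].
Step i=3: Q has 3 at row 3, column 1; remove 5 from row 3 of P and reverse-bump: 5 enters row 2 and ejects 4; 4 enters row 1 and ejects 3. So w(3) = 3. P is now [[4], [5]].
Step i=2: Q has 2 at row 2, column 1; remove 5 from row 2 of P and reverse-bump: 5 enters row 1 and ejects 4. So w(2) = 4. P is now [[5]].
Step i=1: Q has 1 at row 1, column 1; remove that cell from P, ejecting 5. So w(1) = 5. P is now [].

So w = 5 4 3 2 6 1.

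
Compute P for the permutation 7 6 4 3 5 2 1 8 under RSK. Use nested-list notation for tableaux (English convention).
P = [[1, 5, 8], [2], [3], [4], [6], [7]]

Insert 7: appended to row 1. P = [[7]].
Insert 6: 6 bumps 7 from row 1; 7 starts row 2. P = [[6], [7]].
Insert 4: 4 bumps 6 from row 1; 6 bumps 7 from row 2; 7 starts row 3. P = [[4], [6], [7]].
Insert 3: 3 bumps 4 from row 1; 4 bumps 6 from row 2; 6 bumps 7 from row 3; 7 starts row 4. P = [[3], [4], [6], [7]].
Insert 5: appended to row 1. P = [[3, 5], [4], [6], [7]].
Insert 2: 2 bumps 3 from row 1; 3 bumps 4 from row 2; 4 bumps 6 from row 3; 6 bumps 7 from row 4; 7 starts row 5. P = [[2, 5], [3], [4], [6], [7]].
Insert 1: 1 bumps 2 from row 1; 2 bumps 3 from row 2; 3 bumps 4 from row 3; 4 bumps 6 from row 4; 6 bumps 7 from row 5; 7 starts row 6. P = [[1, 5], [2], [3], [4], [6], [7]].
Insert 8: appended to row 1. P = [[1, 5, 8], [2], [3], [4], [6], [7]].

So P = [[1, 5, 8], [2], [3], [4], [6], [7]].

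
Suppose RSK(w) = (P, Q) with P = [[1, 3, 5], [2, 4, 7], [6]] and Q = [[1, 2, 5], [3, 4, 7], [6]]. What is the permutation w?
2 6 1 4 7 3 5

Reverse RSK: for i = n, n-1, ..., 1, locate i in Q, remove the corresponding corner cell from P, and reverse-bump its entry up through P; the value ejected from row 1 is w(i).

So w = 2 6 1 4 7 3 5.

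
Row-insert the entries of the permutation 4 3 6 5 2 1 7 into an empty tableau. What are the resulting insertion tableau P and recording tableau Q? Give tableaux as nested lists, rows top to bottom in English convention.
Insert each entry of the permutation into P by Schensted row insertion, recording in Q the position of each new cell.

Insert 4: appended to row 1. P = [[4]].
Insert 3: 3 bumps 4 from row 1; 4 starts row 2. P = [[3], [4]].
Insert 6: appended to row 1. P = [[3, 6], [4]].
Insert 5: 5 bumps 6 from row 1; 6 appends to row 2. P = [[3, 5], [4, 6]].
Insert 2: 2 bumps 3 from row 1; 3 bumps 4 from row 2; 4 starts row 3. P = [[2, 5], [3, 6], [4]].
Insert 1: 1 bumps 2 from row 1; 2 bumps 3 from row 2; 3 bumps 4 from row 3; 4 starts row 4. P = [[1, 5], [2, 6], [3], [4]].
Insert 7: appended to row 1. P = [[1, 5, 7], [2, 6], [3], [4]].

So P = [[1, 5, 7], [2, 6], [3], [4]], Q = [[1, 3, 7], [2, 4], [5], [6]].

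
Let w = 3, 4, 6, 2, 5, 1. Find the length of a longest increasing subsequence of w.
3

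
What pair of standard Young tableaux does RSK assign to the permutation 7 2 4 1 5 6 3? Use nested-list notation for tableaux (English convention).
P = [[1, 3, 5, 6], [2, 4], [7]], Q = [[1, 3, 5, 6], [2, 7], [4]]

Insert each entry of the permutation into P by Schensted row insertion, recording in Q the position of each new cell.

Insert 7: appended to row 1. P = [[7]].
Insert 2: 2 bumps 7 from row 1; 7 starts row 2. P = [[2], [7]].
Insert 4: appended to row 1. P = [[2, 4], [7]].
Insert 1: 1 bumps 2 from row 1; 2 bumps 7 from row 2; 7 starts row 3. P = [[1, 4], [2], [7]].
Insert 5: appended to row 1. P = [[1, 4, 5], [2], [7]].
Insert 6: appended to row 1. P = [[1, 4, 5, 6], [2], [7]].
Insert 3: 3 bumps 4 from row 1; 4 appends to row 2. P = [[1, 3, 5, 6], [2, 4], [7]].

So P = [[1, 3, 5, 6], [2, 4], [7]], Q = [[1, 3, 5, 6], [2, 7], [4]].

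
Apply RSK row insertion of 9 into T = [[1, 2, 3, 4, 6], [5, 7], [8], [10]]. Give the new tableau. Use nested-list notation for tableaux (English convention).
[[1, 2, 3, 4, 6, 9], [5, 7], [8], [10]]

9 is larger than every entry of row 1, so it is appended to row 1. The new tableau is [[1, 2, 3, 4, 6, 9], [5, 7], [8], [10]].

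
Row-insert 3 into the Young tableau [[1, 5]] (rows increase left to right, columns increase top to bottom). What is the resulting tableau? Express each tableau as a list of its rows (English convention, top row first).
[[1, 3], [5]]

In row 1, 3 replaces 5 (the leftmost entry greater than 3); 5 is bumped to row 2. 5 starts a new row 2. The new tableau is [[1, 3], [5]].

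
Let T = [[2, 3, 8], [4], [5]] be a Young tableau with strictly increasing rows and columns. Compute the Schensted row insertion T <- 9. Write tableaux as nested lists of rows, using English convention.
[[2, 3, 8, 9], [4], [5]]

9 is larger than every entry of row 1, so it is appended to row 1. The new tableau is [[2, 3, 8, 9], [4], [5]].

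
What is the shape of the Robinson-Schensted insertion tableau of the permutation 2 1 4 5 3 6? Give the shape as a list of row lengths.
[4, 2]

Row-insert each entry into an empty tableau.

After inserting 2: P = [[2]].
After inserting 1: P = [[1], [2]].
After inserting 4: P = [[1, 4], [2]].
After inserting 5: P = [[1, 4, 5], [2]].
After inserting 3: P = [[1, 3, 5], [2, 4]].
After inserting 6: P = [[1, 3, 5, 6], [2, 4]].

The final insertion tableau P = [[1, 3, 5, 6], [2, 4]] has shape [4, 2].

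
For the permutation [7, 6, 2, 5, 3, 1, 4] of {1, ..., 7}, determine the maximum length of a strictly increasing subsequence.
3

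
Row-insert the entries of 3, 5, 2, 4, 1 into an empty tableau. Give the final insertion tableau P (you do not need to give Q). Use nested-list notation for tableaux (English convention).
Insert 3: appended to row 1. P = [[3]].
Insert 5: appended to row 1. P = [[3, 5]].
Insert 2: 2 bumps 3 from row 1; 3 starts row 2. P = [[2, 5], [3]].
Insert 4: 4 bumps 5 from row 1; 5 appends to row 2. P = [[2, 4], [3, 5]].
Insert 1: 1 bumps 2 from row 1; 2 bumps 3 from row 2; 3 starts row 3. P = [[1, 4], [2, 5], [3]].

So P = [[1, 4], [2, 5], [3]].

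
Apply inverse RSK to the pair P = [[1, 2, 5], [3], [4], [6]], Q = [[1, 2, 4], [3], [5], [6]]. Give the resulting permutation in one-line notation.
Reverse the RSK construction: for i from n down to 1, find the cell of Q containing i, remove the entry at that cell from P, and reverse-bump it up through P; the value ejected from row 1 is w(i).

Step i=6: Q has 6 at row 4, column 1; remove 6 from row 4 of P and reverse-bump: 6 enters row 3 and ejects 4; 4 enters row 2 and ejects 3; 3 enters row 1 and ejects 2. So w(6) = 2. P is now [[1, 3, 5], [4], [6]].
Step i=5: Q has 5 at row 3, column 1; remove 6 from row 3 of P and reverse-bump: 6 enters row 2 and ejects 4; 4 enters row 1 and ejects 3. So w(5) = 3. P is now [[1, 4, 5], [6]].
Step i=4: Q has 4 at row 1, column 3; remove that cell from P, ejecting 5. So w(4) = 5. P is now [[1, 4], [6]].
Step i=3: Q has 3 at row 2, column 1; remove 6 from row 2 of P and reverse-bump: 6 enters row 1 and ejects 4. So w(3) = 4. P is now [[1, 6]].
Step i=2: Q has 2 at row 1, column 2; remove that cell from P, ejecting 6. So w(2) = 6. P is now [[1]].
Step i=1: Q has 1 at row 1, column 1; remove that cell from P, ejecting 1. So w(1) = 1. P is now [].

So w = 1 6 4 5 3 2.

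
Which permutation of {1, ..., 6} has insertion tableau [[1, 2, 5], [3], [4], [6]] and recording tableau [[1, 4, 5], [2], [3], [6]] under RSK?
6 4 1 3 5 2

Reverse the RSK construction: for i from n down to 1, find the cell of Q containing i, remove the entry at that cell from P, and reverse-bump it up through P; the value ejected from row 1 is w(i).

Step i=6: Q has 6 at row 4, column 1; remove 6 from row 4 of P and reverse-bump: 6 enters row 3 and ejects 4; 4 enters row 2 and ejects 3; 3 enters row 1 and ejects 2. So w(6) = 2. P is now [[1, 3, 5], [4], [6]].
Step i=5: Q has 5 at row 1, column 3; remove that cell from P, ejecting 5. So w(5) = 5. P is now [[1, 3], [4], [6]].
Step i=4: Q has 4 at row 1, column 2; remove that cell from P, ejecting 3. So w(4) = 3. P is now [[1], [4], [6]].
Step i=3: Q has 3 at row 3, column 1; remove 6 from row 3 of P and reverse-bump: 6 enters row 2 and ejects 4; 4 enters row 1 and ejects 1. So w(3) = 1. P is now [[4], [6]].
Step i=2: Q has 2 at row 2, column 1; remove 6 from row 2 of P and reverse-bump: 6 enters row 1 and ejects 4. So w(2) = 4. P is now [[6]].
Step i=1: Q has 1 at row 1, column 1; remove that cell from P, ejecting 6. So w(1) = 6. P is now [].

So w = 6 4 1 3 5 2.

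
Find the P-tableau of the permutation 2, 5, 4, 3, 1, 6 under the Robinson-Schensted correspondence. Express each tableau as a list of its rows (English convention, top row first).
P = [[1, 3, 6], [2], [4], [5]]

Insert 2: appended to row 1. P = [[2]].
Insert 5: appended to row 1. P = [[2, 5]].
Insert 4: 4 bumps 5 from row 1; 5 starts row 2. P = [[2, 4], [5]].
Insert 3: 3 bumps 4 from row 1; 4 bumps 5 from row 2; 5 starts row 3. P = [[2, 3], [4], [5]].
Insert 1: 1 bumps 2 from row 1; 2 bumps 4 from row 2; 4 bumps 5 from row 3; 5 starts row 4. P = [[1, 3], [2], [4], [5]].
Insert 6: appended to row 1. P = [[1, 3, 6], [2], [4], [5]].

So P = [[1, 3, 6], [2], [4], [5]].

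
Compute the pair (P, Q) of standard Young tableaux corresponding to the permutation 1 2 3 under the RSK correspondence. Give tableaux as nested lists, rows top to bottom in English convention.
P = [[1, 2, 3]], Q = [[1, 2, 3]]

Insert each entry of the permutation into P by Schensted row insertion, recording in Q the position of each new cell.

Insert 1: appended to row 1. P = [[1]].
Insert 2: appended to row 1. P = [[1, 2]].
Insert 3: appended to row 1. P = [[1, 2, 3]].

So P = [[1, 2, 3]], Q = [[1, 2, 3]].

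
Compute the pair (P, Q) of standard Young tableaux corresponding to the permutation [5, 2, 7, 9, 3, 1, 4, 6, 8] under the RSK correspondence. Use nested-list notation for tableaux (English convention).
P = [[1, 3, 4, 6, 8], [2, 7, 9], [5]], Q = [[1, 3, 4, 8, 9], [2, 5, 7], [6]]

Insert each entry of the permutation into P by Schensted row insertion, recording in Q the position of each new cell.

Insert 5: appended to row 1. P = [[5]].
Insert 2: 2 bumps 5 from row 1; 5 starts row 2. P = [[2], [5]].
Insert 7: appended to row 1. P = [[2, 7], [5]].
Insert 9: appended to row 1. P = [[2, 7, 9], [5]].
Insert 3: 3 bumps 7 from row 1; 7 appends to row 2. P = [[2, 3, 9], [5, 7]].
Insert 1: 1 bumps 2 from row 1; 2 bumps 5 from row 2; 5 starts row 3. P = [[1, 3, 9], [2, 7], [5]].
Insert 4: 4 bumps 9 from row 1; 9 appends to row 2. P = [[1, 3, 4], [2, 7, 9], [5]].
Insert 6: appended to row 1. P = [[1, 3, 4, 6], [2, 7, 9], [5]].
Insert 8: appended to row 1. P = [[1, 3, 4, 6, 8], [2, 7, 9], [5]].

So P = [[1, 3, 4, 6, 8], [2, 7, 9], [5]], Q = [[1, 3, 4, 8, 9], [2, 5, 7], [6]].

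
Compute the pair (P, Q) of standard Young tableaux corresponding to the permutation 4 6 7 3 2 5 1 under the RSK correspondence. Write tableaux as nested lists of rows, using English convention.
P = [[1, 5, 7], [2, 6], [3], [4]], Q = [[1, 2, 3], [4, 6], [5], [7]]

Insert each entry of the permutation into P by Schensted row insertion, recording in Q the position of each new cell.

Insert 4: appended to row 1. P = [[4]], Q = [[1]].
Insert 6: appended to row 1. P = [[4, 6]], Q = [[1, 2]].
Insert 7: appended to row 1. P = [[4, 6, 7]], Q = [[1, 2, 3]].
Insert 3: 3 bumps 4 from row 1; 4 starts row 2. P = [[3, 6, 7], [4]], Q = [[1, 2, 3], [4]].
Insert 2: 2 bumps 3 from row 1; 3 bumps 4 from row 2; 4 starts row 3. P = [[2, 6, 7], [3], [4]], Q = [[1, 2, 3], [4], [5]].
Insert 5: 5 bumps 6 from row 1; 6 appends to row 2. P = [[2, 5, 7], [3, 6], [4]], Q = [[1, 2, 3], [4, 6], [5]].
Insert 1: 1 bumps 2 from row 1; 2 bumps 3 from row 2; 3 bumps 4 from row 3; 4 starts row 4. P = [[1, 5, 7], [2, 6], [3], [4]], Q = [[1, 2, 3], [4, 6], [5], [7]].

So P = [[1, 5, 7], [2, 6], [3], [4]], Q = [[1, 2, 3], [4, 6], [5], [7]].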